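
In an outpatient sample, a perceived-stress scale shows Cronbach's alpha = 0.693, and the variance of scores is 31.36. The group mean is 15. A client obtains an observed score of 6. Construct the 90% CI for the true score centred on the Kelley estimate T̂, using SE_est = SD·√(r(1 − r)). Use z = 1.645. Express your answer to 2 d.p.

SD = √31.36 ≈ 5.60000
Estimated true score = 0.69300*6 + (1 − 0.69300)*15 ≈ 8.76300
SE_est = 5.60000*√(0.69300*0.30700) ≈ 2.58300
90% CI: 8.76300 ± 4.24903 ≈ (4.51397, 13.01203)

[4.51, 13.01]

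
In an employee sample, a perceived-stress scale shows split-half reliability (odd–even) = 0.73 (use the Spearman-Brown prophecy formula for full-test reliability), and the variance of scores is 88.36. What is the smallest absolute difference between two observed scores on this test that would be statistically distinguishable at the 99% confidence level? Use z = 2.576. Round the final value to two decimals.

13.53

SD = √88.36 ≈ 9.4000
Spearman-Brown: r = 2(0.73) / (1 + 0.73) = 1.4600 / 1.7300 ≈ 0.8439
SEM = 9.4000×√(1 − 0.8439) ≈ 3.7135
Standard error of the difference = 3.7135·√2 ≈ 5.2517
Minimum reliable difference = 2.576 × SE_diff ≈ 2.576 × 5.2517 ≈ 13.5284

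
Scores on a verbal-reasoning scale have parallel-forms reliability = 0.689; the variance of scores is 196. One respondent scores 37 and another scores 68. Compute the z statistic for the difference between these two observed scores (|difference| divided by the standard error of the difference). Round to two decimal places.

2.81

σ = 196^(1/2) = 14.000
SEM = 14.000 × √(1 − 0.689) = 14.000 × √0.311 ≈ 14.000 × 0.558 ≈ 7.807
SE_diff = √2 × SEM ≈ 11.041
z = |37 − 68| / 11.041 = 31 / 11.041 ≈ 2.808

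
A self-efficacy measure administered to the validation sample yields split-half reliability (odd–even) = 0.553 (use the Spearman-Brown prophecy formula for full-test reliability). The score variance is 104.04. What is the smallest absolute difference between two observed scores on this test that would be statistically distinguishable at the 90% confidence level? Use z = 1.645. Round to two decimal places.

12.73

σ = 104.04^(1/2) = 10.2000
Spearman-Brown: r = 2(0.553) / (1 + 0.553) = 1.1060 / 1.5530 ≈ 0.7122
SEM = 10.2000 * √(1 − 0.7122) = 10.2000 * √0.2878 ≈ 10.2000 * 0.5365 ≈ 5.4723
Standard error of the difference = 5.4723·√2 ≈ 7.7390
Minimum reliable difference = 1.645 * SE_diff ≈ 1.645 * 7.7390 ≈ 12.7306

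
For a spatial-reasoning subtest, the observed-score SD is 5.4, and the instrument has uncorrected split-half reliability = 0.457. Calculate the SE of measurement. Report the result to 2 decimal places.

3.30

Full-length reliability (Spearman-Brown) = 2(0.457)/(1+0.457) ≃ 0.627
The standard error of measurement is 5.400·√(1 − 0.627) ≃ 5.400·0.610 ≃ 3.297.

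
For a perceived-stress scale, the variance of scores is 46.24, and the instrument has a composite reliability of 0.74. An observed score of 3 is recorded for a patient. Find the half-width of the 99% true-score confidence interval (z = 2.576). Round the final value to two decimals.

8.93

σ = 46.24^(1/2) = 6.8000
SEM = 6.8000 · √(1 − 0.7400) = 6.8000 · √0.2600 ≈ 6.8000 · 0.5099 ≈ 3.4673
Half-width = 2.576·3.4673 ≈ 8.9319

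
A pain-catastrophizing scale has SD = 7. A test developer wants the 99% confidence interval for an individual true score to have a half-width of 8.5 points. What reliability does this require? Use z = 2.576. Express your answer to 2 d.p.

0.78

SEM needed = half-width / z = 8.5/2.576 ≈ 3.300
Required reliability = 1 − (SEM/SD)² = 1 − 0.222 ≈ 0.778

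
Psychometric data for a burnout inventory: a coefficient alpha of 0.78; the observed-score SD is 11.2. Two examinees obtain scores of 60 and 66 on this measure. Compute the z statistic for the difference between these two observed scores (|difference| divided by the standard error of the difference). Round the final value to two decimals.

0.81

SEM = 11.2000·√(1 − 0.7800) ≈ 5.2533
SE_diff = √2 · SEM ≈ 7.4292
z = |60 − 66| / 7.4292 = 6 / 7.4292 ≈ 0.8076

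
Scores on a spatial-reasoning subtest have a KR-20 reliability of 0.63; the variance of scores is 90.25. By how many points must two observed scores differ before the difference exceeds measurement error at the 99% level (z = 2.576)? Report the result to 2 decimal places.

21.05

SD = √90.25 = 9.50000
SEM = 9.50000 * √(1 − 0.63000) = 9.50000 * √0.37000 ≈ 9.50000 * 0.60828 ≈ 5.77862
SE_diff = √2 * SEM ≈ 8.17221
Smallest detectable difference = 2.576*8.17221 ≈ 21.05161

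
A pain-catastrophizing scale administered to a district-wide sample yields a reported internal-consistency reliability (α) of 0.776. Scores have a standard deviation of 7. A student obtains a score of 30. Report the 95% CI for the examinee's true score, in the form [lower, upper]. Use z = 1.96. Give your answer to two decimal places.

[23.51, 36.49]

The standard error of measurement is 7.0000×√(1 − 0.7760) ≈ 7.0000×0.4733 ≈ 3.3130.
1.96 × SEM ≈ 6.4935
Interval: (23.5065, 36.4935)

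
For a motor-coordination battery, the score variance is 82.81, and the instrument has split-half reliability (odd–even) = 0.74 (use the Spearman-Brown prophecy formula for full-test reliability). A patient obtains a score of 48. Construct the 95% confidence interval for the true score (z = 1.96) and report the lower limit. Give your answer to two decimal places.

SD = √82.81 = 9.1000
Spearman-Brown: r = 2(0.74) / (1 + 0.74) = 1.4800 / 1.7400 ≈ 0.8506
The standard error of measurement is 9.1000*√(1 − 0.8506) ≈ 9.1000*0.3866 ≈ 3.5177.
Margin = 1.96 * 3.5177 ≈ 6.8946
Lower limit = 48 − 6.8946 ≈ 41.1054

41.11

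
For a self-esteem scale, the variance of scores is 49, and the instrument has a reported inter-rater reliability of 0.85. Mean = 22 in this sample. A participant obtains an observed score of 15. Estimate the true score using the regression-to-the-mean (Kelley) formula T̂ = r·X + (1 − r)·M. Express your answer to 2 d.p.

T̂ = 0.850(15) + 0.150(22) ≃ 16.050

16.05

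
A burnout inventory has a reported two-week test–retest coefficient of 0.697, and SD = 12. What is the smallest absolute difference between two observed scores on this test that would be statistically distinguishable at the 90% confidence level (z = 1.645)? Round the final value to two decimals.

SEM = 12.000 × √(1 − 0.697) = 12.000 × √0.303 ≈ 12.000 × 0.550 ≈ 6.605
SE_diff = √2 × SEM ≈ 9.342
Minimum reliable difference = 1.645 × SE_diff ≈ 1.645 × 9.342 ≈ 15.367

15.37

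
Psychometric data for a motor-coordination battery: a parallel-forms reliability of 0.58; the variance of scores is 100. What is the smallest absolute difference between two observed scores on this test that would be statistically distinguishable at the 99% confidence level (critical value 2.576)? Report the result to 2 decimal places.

σ = 100^(1/2) = 10.000
SEM = 10.000 · √(1 − 0.580) = 10.000 · √0.420 ≈ 10.000 · 0.648 ≈ 6.481
Standard error of the difference = 6.481·√2 ≈ 9.165
Smallest detectable difference = 2.576·9.165 ≈ 23.609

23.61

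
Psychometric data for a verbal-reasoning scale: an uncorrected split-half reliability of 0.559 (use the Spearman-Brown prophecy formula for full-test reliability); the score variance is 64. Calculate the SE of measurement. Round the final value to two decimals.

SD = √64 ≈ 8.0000
Full-length reliability (Spearman-Brown) = 2(0.559)/(1+0.559) ≈ 0.7171
SEM = 8.0000 × √(1 − 0.7171) = 8.0000 × √0.2829 ≈ 8.0000 × 0.5319 ≈ 4.2549

4.25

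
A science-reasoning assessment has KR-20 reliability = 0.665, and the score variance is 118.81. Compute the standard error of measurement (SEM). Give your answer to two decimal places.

6.31

SD = √118.81 = 10.90000
SEM = 10.90000 * √(1 − 0.66500) = 10.90000 * √0.33500 ≃ 10.90000 * 0.57879 ≃ 6.30883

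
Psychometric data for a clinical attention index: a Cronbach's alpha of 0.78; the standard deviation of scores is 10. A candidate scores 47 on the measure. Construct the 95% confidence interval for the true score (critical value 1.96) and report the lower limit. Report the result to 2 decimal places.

SEM = 10.000×√(1 − 0.780) ≃ 4.690
1.96 × SEM ≃ 9.193
Lower limit = 47 − 9.193 ≃ 37.807

37.81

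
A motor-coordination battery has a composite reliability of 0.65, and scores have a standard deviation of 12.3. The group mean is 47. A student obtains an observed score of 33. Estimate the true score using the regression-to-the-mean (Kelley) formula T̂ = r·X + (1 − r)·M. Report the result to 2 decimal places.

37.90

T̂ = r·X + (1 − r)·M = 0.650*33 + 0.350*47 = 21.450 + 16.450 ≈ 37.900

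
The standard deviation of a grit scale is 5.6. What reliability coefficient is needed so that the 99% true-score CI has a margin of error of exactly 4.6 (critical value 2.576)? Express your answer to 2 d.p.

0.90

SEM needed = half-width / z = 4.6/2.576 ≃ 1.78571
Required reliability = 1 − (SEM/SD)² = 1 − 0.10168 ≃ 0.89832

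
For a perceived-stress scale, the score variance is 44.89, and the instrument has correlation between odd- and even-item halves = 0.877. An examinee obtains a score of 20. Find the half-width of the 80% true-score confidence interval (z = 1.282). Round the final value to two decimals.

SD = √44.89 ≈ 6.7000
Full-length reliability (Spearman-Brown) = 2(0.877)/(1+0.877) ≈ 0.9345
SEM = 6.7000 × √(1 − 0.9345) = 6.7000 × √0.0655 ≈ 6.7000 × 0.2560 ≈ 1.7151
Half-width = 1.282×1.7151 ≈ 2.1988

2.20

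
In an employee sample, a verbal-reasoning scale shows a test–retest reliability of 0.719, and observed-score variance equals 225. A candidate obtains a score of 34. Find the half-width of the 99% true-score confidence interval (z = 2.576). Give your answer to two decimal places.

20.48

SD = √225 = 15.000
SEM = 15.000 × √(1 − 0.719) = 15.000 × √0.281 ≈ 15.000 × 0.530 ≈ 7.951
2.576 × SEM ≈ 20.483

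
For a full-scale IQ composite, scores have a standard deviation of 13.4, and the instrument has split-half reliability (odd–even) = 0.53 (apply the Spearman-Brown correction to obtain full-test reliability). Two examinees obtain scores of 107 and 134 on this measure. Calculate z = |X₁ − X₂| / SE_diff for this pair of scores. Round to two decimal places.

2.57

Full-length reliability (Spearman-Brown) = 2(0.53)/(1+0.53) ≃ 0.6928
SEM = 13.4000×√(1 − 0.6928) ≃ 7.4269
SE_diff = √2 × SEM ≃ 10.5032
z = |107 − 134| / 10.5032 = 27 / 10.5032 ≃ 2.5706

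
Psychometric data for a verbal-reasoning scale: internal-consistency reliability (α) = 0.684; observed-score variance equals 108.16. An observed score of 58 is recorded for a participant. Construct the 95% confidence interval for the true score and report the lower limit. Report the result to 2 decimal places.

SD = √108.16 = 10.400
SEM = 10.400 × √(1 − 0.684) = 10.400 × √0.316 ≃ 10.400 × 0.562 ≃ 5.846
Margin = 1.96 × 5.846 ≃ 11.459
Lower limit = 58 − 11.459 ≃ 46.541

46.54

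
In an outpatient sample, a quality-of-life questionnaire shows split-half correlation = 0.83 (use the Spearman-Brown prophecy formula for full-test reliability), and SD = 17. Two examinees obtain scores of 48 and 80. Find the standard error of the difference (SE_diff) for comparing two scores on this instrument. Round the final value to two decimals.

Full-length reliability (Spearman-Brown) = 2(0.83)/(1+0.83) ≈ 0.90710
SEM = 17.00000×√(1 − 0.90710) ≈ 5.18141
SE_diff = √2 × SEM ≈ 7.32762

7.33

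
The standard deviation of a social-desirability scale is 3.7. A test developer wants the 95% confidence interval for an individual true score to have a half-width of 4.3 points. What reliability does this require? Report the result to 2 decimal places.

0.65

SEM needed = half-width / z = 4.3/1.96 ≈ 2.19388
r = 1 − (2.19388/3.7)² ≈ 1 − 0.35158 ≈ 0.64842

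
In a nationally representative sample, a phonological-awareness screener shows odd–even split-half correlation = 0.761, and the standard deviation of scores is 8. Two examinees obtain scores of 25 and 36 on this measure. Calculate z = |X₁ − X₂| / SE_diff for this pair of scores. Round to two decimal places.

Spearman-Brown: r = 2(0.761) / (1 + 0.761) = 1.522 / 1.761 ≈ 0.864
The standard error of measurement is 8.000*√(1 − 0.864) ≈ 8.000*0.368 ≈ 2.947.
SE_diff = √2 * SEM ≈ 4.168
z = |25 − 36| / 4.168 = 11 / 4.168 ≈ 2.639

2.64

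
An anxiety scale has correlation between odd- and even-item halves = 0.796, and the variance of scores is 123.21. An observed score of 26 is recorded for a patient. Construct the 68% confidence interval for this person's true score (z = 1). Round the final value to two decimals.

[22.26, 29.74]

σ = 123.21^(1/2) = 11.100
Spearman-Brown: r = 2(0.796) / (1 + 0.796) = 1.592 / 1.796 ≈ 0.886
SEM = 11.100 * √(1 − 0.886) = 11.100 * √0.114 ≈ 11.100 * 0.337 ≈ 3.741
Margin = 1 * 3.741 ≈ 3.741
CI = 26 ± 3.741 → [22.259, 29.741]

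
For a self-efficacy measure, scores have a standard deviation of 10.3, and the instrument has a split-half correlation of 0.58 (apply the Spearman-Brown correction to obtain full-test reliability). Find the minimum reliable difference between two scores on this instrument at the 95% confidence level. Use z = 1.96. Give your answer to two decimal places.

14.72

Full-length reliability (Spearman-Brown) = 2(0.58)/(1+0.58) ≈ 0.734
The standard error of measurement is 10.300×√(1 − 0.734) ≈ 10.300×0.516 ≈ 5.310.
SE_diff = √2 × SEM ≈ 7.510
Smallest detectable difference = 1.96×7.510 ≈ 14.720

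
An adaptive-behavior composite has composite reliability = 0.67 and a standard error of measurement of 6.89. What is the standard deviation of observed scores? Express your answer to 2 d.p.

11.99

σ = SEM·(1 − r)^(−1/2) ≈ 6.89*1.7408 ≈ 11.9940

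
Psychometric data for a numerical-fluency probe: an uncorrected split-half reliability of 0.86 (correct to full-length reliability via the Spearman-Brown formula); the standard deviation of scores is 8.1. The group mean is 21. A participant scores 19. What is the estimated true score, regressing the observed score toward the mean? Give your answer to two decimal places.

Full-length reliability (Spearman-Brown) = 2(0.86)/(1+0.86) ≈ 0.92473
T̂ = r·X + (1 − r)·M = 0.92473*19 + 0.07527*21 ≈ 17.56989 + 1.58065 ≈ 19.15054

19.15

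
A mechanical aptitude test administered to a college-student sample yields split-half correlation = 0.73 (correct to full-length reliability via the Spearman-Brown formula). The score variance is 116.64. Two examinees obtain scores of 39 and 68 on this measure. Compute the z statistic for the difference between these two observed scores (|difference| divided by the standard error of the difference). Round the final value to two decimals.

SD = √116.64 = 10.80000
Full-length reliability (Spearman-Brown) = 2(0.73)/(1+0.73) ≈ 0.84393
SEM = 10.80000*√(1 − 0.84393) ≈ 4.26661
SE_diff = √2 * SEM ≈ 6.03389
z = 29 / 6.03389 ≈ 4.80618

4.81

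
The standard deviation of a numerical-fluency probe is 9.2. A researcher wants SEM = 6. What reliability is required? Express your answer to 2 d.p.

0.57

r = 1 − (SEM / SD)² = 1 − (6.0000 / 9.2)² ≈ 1 − 0.4253 ≈ 0.5747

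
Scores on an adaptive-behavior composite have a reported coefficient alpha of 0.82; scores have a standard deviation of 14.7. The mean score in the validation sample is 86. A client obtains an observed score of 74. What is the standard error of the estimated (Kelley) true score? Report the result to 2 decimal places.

5.65

SE_est = 14.7000*√(0.8200*0.1800) ≈ 5.6476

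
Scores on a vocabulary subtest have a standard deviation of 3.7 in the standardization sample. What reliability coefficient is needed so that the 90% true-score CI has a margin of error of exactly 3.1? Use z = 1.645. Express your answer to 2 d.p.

0.74

Required SEM = 3.1 / 1.645 ≃ 1.88450
r = 1 − (1.88450/3.7)² ≃ 1 − 0.25941 ≃ 0.74059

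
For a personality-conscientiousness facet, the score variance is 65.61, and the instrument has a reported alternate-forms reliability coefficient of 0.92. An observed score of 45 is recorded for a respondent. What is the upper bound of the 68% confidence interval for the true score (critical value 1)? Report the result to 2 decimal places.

SD = √65.61 = 8.100
The standard error of measurement is 8.100·√(1 − 0.920) ≈ 8.100·0.283 ≈ 2.291.
Margin = 1 · 2.291 ≈ 2.291
Upper limit = 45 + 2.291 ≈ 47.291

47.29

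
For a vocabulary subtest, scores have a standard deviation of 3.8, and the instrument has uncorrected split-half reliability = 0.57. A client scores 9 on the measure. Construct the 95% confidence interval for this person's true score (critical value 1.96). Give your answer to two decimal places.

[5.10, 12.90]

Full-length reliability (Spearman-Brown) = 2(0.57)/(1+0.57) ≈ 0.726
SEM = 3.800·√(1 − 0.726) ≈ 1.989
Margin = 1.96 · 1.989 ≈ 3.898
Interval: (5.102, 12.898)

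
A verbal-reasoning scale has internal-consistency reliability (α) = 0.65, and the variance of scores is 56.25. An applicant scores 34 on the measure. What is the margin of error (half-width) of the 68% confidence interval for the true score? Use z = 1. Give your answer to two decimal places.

4.44

SD = √56.25 = 7.5000
The standard error of measurement is 7.5000*√(1 − 0.6500) ≈ 7.5000*0.5916 ≈ 4.4371.
Margin = 1 * 4.4371 ≈ 4.4371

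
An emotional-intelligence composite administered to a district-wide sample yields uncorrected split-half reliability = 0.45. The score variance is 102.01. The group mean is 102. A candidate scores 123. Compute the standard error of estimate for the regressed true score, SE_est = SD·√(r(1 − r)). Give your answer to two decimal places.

SD = √102.01 ≈ 10.100
Full-length reliability (Spearman-Brown) = 2(0.45)/(1+0.45) ≈ 0.621
SE_est = SD · √(r(1 − r)) = 10.100 · √0.235 ≈ 10.100 · 0.485 ≈ 4.901

4.90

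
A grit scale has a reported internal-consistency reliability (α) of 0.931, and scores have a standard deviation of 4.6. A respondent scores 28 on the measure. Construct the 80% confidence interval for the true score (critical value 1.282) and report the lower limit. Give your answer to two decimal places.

SEM = 4.6000 × √(1 − 0.9310) = 4.6000 × √0.0690 ≈ 4.6000 × 0.2627 ≈ 1.2083
Margin = 1.282 × 1.2083 ≈ 1.5491
Lower limit = 28 − 1.5491 ≈ 26.4509

26.45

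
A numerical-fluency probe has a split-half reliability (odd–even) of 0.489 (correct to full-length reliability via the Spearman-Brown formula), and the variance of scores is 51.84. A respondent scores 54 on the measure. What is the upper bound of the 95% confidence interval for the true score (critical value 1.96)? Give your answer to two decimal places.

62.27

σ = 51.84^(1/2) = 7.20000
r_full = 2·0.489 / (1 + 0.489) ≈ 0.65682
SEM = 7.20000·√(1 − 0.65682) ≈ 4.21789
Half-width = 1.96·4.21789 ≈ 8.26707
Upper bound: 54 + 8.26707 = 62.26707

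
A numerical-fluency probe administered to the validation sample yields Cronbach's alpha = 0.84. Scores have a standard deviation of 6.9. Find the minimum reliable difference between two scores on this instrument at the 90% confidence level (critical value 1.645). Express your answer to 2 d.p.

The standard error of measurement is 6.9000×√(1 − 0.8400) ≈ 6.9000×0.4000 ≈ 2.7600.
SE_diff = √2 × SEM ≈ 3.9032
Minimum reliable difference = 1.645 × SE_diff ≈ 1.645 × 3.9032 ≈ 6.4208

6.42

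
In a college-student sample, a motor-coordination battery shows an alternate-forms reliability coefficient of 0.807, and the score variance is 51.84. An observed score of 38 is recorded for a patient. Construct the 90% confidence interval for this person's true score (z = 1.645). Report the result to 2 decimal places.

σ = 51.84^(1/2) = 7.20000
SEM = 7.20000 × √(1 − 0.80700) = 7.20000 × √0.19300 ≈ 7.20000 × 0.43932 ≈ 3.16309
Margin = 1.645 × 3.16309 ≈ 5.20328
90% CI: 38 ± 5.20328 = [32.79672, 43.20328]

[32.80, 43.20]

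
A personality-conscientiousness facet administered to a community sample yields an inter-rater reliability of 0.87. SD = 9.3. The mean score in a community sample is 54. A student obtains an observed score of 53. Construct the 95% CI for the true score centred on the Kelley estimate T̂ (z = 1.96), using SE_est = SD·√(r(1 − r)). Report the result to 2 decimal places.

T̂ = 0.8700(53) + 0.1300(54) ≈ 53.1300
SE_est = 9.3000×√(0.8700×0.1300) ≈ 3.1276
95% CI: 53.1300 ± 6.1301 ≈ (46.9999, 59.2601)

[47.00, 59.26]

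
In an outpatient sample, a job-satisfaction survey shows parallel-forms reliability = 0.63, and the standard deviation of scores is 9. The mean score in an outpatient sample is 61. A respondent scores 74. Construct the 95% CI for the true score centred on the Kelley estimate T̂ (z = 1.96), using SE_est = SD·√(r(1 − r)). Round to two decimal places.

[60.67, 77.71]

T̂ = r·X + (1 − r)·M = 0.6300·74 + 0.3700·61 = 46.6200 + 22.5700 ≈ 69.1900
SE_est = 9.0000·√[r(1 − r)] ≈ 4.3452
CI = 69.1900 ± 1.96 · 4.3452 → [60.6733, 77.7067]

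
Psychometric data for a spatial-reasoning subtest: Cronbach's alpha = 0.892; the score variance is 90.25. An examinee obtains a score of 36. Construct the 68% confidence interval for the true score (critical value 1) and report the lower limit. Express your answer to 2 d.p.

SD = √90.25 = 9.500
The standard error of measurement is 9.500×√(1 − 0.892) ≈ 9.500×0.329 ≈ 3.122.
Margin = 1 × 3.122 ≈ 3.122
Lower limit = 36 − 3.122 ≈ 32.878

32.88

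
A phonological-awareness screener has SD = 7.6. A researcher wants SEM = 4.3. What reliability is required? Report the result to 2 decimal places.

0.68

r = 1 − (4.3000/7.6)² ≈ 1 − 0.3201 ≈ 0.6799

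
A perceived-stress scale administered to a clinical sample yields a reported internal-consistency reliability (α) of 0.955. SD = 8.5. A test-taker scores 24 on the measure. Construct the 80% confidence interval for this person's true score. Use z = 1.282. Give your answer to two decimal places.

The standard error of measurement is 8.5000*√(1 − 0.9550) ≈ 8.5000*0.2121 ≈ 1.8031.
Margin = 1.282 * 1.8031 ≈ 2.3116
CI = 24 ± 2.3116 → [21.6884, 26.3116]

[21.69, 26.31]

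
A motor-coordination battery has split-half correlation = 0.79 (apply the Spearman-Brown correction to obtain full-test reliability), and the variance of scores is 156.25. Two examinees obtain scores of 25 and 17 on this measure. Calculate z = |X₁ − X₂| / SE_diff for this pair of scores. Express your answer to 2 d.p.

SD = √156.25 = 12.5000
Full-length reliability (Spearman-Brown) = 2(0.79)/(1+0.79) ≃ 0.8827
SEM = 12.5000·√(1 − 0.8827) ≃ 4.2815
SE_diff = √2 · SEM ≃ 6.0549
z = |25 − 17| / 6.0549 = 8 / 6.0549 ≃ 1.3212

1.32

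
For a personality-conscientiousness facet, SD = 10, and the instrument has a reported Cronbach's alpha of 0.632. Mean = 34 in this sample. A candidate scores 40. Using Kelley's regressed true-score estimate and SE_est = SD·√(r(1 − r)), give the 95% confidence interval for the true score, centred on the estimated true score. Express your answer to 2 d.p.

[28.34, 47.24]

T̂ = 0.63200(40) + 0.36800(34) ≈ 37.79200
SE_est = SD · √(r(1 − r)) = 10.00000 · √0.23258 ≈ 10.00000 · 0.48226 ≈ 4.82261
CI = 37.79200 ± 1.96 · 4.82261 → [28.33968, 47.24432]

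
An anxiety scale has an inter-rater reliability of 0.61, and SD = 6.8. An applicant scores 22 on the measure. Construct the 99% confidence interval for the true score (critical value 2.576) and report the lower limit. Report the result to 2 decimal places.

11.06

SEM = 6.800·√(1 − 0.610) ≃ 4.247
Half-width = 2.576·4.247 ≃ 10.939
Lower bound: 22 − 10.939 = 11.061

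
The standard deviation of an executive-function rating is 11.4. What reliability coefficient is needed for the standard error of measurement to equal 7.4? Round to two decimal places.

0.58

r = 1 − (7.400/11.4)² ≈ 1 − 0.421 ≈ 0.579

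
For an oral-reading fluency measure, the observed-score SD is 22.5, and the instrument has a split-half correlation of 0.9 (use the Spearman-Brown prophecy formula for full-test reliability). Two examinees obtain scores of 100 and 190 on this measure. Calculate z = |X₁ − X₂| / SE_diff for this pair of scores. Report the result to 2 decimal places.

12.33

Spearman-Brown: r = 2(0.9) / (1 + 0.9) = 1.800 / 1.900 ≈ 0.947
SEM = 22.500*√(1 − 0.947) ≈ 5.162
Standard error of the difference = 5.162·√2 ≈ 7.300
z = |100 − 190| / 7.300 = 90 / 7.300 ≈ 12.329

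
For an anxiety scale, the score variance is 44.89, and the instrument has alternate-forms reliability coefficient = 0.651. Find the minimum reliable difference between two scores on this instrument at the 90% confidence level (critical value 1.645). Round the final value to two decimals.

σ = 44.89^(1/2) = 6.7000
The standard error of measurement is 6.7000*√(1 − 0.6510) ≈ 6.7000*0.5908 ≈ 3.9581.
SE_diff = SEM * √2 ≈ 3.9581 * 1.4142 ≈ 5.5976
Minimum reliable difference = 1.645 * SE_diff ≈ 1.645 * 5.5976 ≈ 9.2081

9.21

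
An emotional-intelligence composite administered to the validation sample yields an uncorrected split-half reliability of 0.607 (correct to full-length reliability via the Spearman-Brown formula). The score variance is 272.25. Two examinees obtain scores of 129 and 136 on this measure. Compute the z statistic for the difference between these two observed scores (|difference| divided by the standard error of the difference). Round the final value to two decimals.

SD = √272.25 = 16.5000
Full-length reliability (Spearman-Brown) = 2(0.607)/(1+0.607) ≃ 0.7554
The standard error of measurement is 16.5000×√(1 − 0.7554) ≃ 16.5000×0.4945 ≃ 8.1597.
SE_diff = √2 × SEM ≃ 11.5395
z = |129 − 136| / 11.5395 = 7 / 11.5395 ≃ 0.6066

0.61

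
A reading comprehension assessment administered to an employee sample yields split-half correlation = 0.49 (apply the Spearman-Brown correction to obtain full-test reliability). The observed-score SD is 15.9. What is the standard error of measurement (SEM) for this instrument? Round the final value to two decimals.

r_full = 2·0.49 / (1 + 0.49) ≈ 0.65772
SEM = 15.90000·√(1 − 0.65772) ≈ 9.30227

9.30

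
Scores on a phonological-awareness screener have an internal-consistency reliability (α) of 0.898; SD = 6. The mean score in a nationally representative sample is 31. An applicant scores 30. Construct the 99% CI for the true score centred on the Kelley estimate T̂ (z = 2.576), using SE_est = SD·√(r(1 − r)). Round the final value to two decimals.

T̂ = r·X + (1 − r)·M = 0.8980·30 + 0.1020·31 = 26.9400 + 3.1620 ≃ 30.1020
SE_est = 6.0000·√(0.8980·0.1020) ≃ 1.8159
99% CI: 30.1020 ± 4.6777 ≃ (25.4243, 34.7797)

[25.42, 34.78]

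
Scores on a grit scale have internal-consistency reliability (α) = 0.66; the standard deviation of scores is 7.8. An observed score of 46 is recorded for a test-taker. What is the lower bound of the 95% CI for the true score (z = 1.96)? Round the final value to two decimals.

37.09

The standard error of measurement is 7.800×√(1 − 0.660) ≈ 7.800×0.583 ≈ 4.548.
Margin = 1.96 × 4.548 ≈ 8.914
Lower bound: 46 − 8.914 = 37.086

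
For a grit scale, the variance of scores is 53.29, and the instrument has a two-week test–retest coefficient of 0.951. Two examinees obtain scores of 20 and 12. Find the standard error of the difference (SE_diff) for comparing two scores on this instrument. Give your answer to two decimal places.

2.29

σ = 53.29^(1/2) = 7.30000
SEM = 7.30000 * √(1 − 0.95100) = 7.30000 * √0.04900 ≃ 7.30000 * 0.22136 ≃ 1.61592
SE_diff = SEM * √2 ≃ 1.61592 * 1.41421 ≃ 2.28526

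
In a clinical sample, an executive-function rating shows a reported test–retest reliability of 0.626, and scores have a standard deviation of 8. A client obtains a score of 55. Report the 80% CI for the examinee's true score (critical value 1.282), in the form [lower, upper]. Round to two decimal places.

[48.73, 61.27]

SEM = 8.00000*√(1 − 0.62600) ≈ 4.89244
Margin = 1.282 * 4.89244 ≈ 6.27211
CI = 55 ± 6.27211 → [48.72789, 61.27211]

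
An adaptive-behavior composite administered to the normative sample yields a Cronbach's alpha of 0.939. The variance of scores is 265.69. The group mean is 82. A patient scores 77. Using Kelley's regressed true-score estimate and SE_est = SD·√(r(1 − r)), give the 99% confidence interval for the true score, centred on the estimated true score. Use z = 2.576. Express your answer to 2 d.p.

SD = √265.69 = 16.3000
T̂ = 0.9390(77) + 0.0610(82) ≈ 77.3050
SE_est = SD · √(r(1 − r)) = 16.3000 · √0.0573 ≈ 16.3000 · 0.2393 ≈ 3.9011
99% CI: 77.3050 ± 10.0492 ≈ (67.2558, 87.3542)

[67.26, 87.35]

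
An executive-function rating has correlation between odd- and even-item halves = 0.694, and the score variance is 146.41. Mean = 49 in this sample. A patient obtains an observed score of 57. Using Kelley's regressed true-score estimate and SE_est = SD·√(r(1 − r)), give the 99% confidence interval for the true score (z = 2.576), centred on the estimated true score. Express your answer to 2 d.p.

σ = 146.41^(1/2) = 12.1000
r_full = 2·0.694 / (1 + 0.694) ≈ 0.8194
Estimated true score = 0.8194·57 + (1 − 0.8194)·49 ≈ 55.5549
SE_est = 12.1000·√(0.8194·0.1806) ≈ 4.6551
CI = 55.5549 ± 2.576 · 4.6551 → [43.5634, 67.5464]

[43.56, 67.55]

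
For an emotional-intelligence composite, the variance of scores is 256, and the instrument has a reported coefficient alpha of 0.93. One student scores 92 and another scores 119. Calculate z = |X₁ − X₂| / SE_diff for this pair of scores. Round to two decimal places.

4.51

SD = √256 = 16.000
The standard error of measurement is 16.000×√(1 − 0.930) ≃ 16.000×0.265 ≃ 4.233.
SE_diff = √2 × SEM ≃ 5.987
z = |92 − 119| / 5.987 = 27 / 5.987 ≃ 4.510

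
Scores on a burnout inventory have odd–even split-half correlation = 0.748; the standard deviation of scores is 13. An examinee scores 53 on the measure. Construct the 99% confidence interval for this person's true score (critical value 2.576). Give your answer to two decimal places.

r_full = 2·0.748 / (1 + 0.748) ≈ 0.8558
The standard error of measurement is 13.0000·√(1 − 0.8558) ≈ 13.0000·0.3797 ≈ 4.9360.
2.576 · SEM ≈ 12.7151
CI = 53 ± 12.7151 → [40.2849, 65.7151]

[40.28, 65.72]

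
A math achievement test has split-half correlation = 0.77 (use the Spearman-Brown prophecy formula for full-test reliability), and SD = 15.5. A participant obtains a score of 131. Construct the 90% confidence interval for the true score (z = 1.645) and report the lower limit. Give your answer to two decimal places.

121.81

r_full = 2·0.77 / (1 + 0.77) ≈ 0.8701
The standard error of measurement is 15.5000×√(1 − 0.8701) ≈ 15.5000×0.3605 ≈ 5.5874.
1.645 × SEM ≈ 9.1913
Lower bound: 131 − 9.1913 = 121.8087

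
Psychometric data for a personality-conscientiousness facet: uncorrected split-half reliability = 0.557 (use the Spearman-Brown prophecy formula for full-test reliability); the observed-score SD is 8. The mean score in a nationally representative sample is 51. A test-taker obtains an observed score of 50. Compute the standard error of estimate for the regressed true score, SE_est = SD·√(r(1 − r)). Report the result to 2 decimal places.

3.61

r_full = 2·0.557 / (1 + 0.557) ≈ 0.7155
SE_est = 8.0000·√[r(1 − r)] ≈ 3.6095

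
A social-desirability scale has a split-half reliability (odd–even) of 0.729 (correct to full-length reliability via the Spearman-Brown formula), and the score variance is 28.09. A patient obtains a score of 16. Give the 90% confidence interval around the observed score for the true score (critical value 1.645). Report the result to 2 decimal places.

SD = √28.09 ≈ 5.3000
r_full = 2·0.729 / (1 + 0.729) ≈ 0.8433
SEM = 5.3000 · √(1 − 0.8433) = 5.3000 · √0.1567 ≈ 5.3000 · 0.3959 ≈ 2.0983
1.645 · SEM ≈ 3.4517
90% CI: 16 ± 3.4517 = [12.5483, 19.4517]

[12.55, 19.45]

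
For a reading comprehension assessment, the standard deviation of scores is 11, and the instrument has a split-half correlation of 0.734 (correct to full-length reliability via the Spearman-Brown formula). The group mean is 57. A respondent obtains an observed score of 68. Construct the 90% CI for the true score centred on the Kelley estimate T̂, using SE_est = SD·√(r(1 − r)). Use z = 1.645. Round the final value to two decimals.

[59.79, 72.83]

Full-length reliability (Spearman-Brown) = 2(0.734)/(1+0.734) ≈ 0.84660
T̂ = 0.84660(68) + 0.15340(57) ≈ 66.31257
SE_est = 11.00000·√[r(1 − r)] ≈ 3.96413
CI = 66.31257 ± 1.645 * 3.96413 → [59.79158, 72.83356]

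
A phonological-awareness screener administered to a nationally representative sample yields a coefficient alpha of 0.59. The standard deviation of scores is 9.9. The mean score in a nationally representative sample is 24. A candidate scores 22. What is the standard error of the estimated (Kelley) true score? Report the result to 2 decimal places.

4.87

SE_est = SD · √(r(1 − r)) = 9.9000 · √0.2419 ≈ 9.9000 · 0.4918 ≈ 4.8691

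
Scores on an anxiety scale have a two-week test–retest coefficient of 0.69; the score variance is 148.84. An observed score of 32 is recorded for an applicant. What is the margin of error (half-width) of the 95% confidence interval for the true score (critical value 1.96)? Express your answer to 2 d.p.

σ = 148.84^(1/2) = 12.20000
SEM = 12.20000 · √(1 − 0.69000) = 12.20000 · √0.31000 ≈ 12.20000 · 0.55678 ≈ 6.79267
Margin = 1.96 · 6.79267 ≈ 13.31364

13.31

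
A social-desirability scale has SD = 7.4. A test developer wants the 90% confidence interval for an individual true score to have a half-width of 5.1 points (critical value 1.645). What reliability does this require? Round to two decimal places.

Required SEM = 5.1 / 1.645 ≈ 3.100
r = 1 − (3.100/7.4)² ≈ 1 − 0.176 ≈ 0.824

0.82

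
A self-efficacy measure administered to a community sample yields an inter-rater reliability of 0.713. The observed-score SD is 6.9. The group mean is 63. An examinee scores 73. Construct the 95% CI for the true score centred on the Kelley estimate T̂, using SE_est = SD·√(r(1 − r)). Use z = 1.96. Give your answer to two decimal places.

Estimated true score = 0.713·73 + (1 − 0.713)·63 ≈ 70.130
SE_est = SD · √(r(1 − r)) = 6.900 · √0.205 ≈ 6.900 · 0.452 ≈ 3.121
CI = 70.130 ± 1.96 · 3.121 → [64.012, 76.248]

[64.01, 76.25]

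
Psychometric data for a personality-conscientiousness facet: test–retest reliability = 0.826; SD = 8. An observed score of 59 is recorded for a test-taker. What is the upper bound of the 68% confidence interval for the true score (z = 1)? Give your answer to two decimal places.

SEM = 8.00000*√(1 − 0.82600) ≈ 3.33706
Margin = 1 * 3.33706 ≈ 3.33706
Upper bound: 59 + 3.33706 = 62.33706

62.34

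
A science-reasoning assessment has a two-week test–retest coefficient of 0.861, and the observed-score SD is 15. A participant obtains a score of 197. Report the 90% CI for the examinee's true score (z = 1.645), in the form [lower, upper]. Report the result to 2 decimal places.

[187.80, 206.20]

SEM = 15.0000 * √(1 − 0.8610) = 15.0000 * √0.1390 ≈ 15.0000 * 0.3728 ≈ 5.5924
Half-width = 1.645*5.5924 ≈ 9.1995
Interval: (187.8005, 206.1995)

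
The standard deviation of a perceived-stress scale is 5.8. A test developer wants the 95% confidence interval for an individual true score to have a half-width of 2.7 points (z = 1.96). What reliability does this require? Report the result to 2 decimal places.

SEM needed = half-width / z = 2.7/1.96 ≈ 1.3776
r = 1 − (1.3776/5.8)² ≈ 1 − 0.0564 ≈ 0.9436

0.94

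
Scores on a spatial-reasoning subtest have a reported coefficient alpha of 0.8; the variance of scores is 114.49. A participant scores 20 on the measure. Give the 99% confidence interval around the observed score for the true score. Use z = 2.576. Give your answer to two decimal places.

SD = √114.49 = 10.70000
The standard error of measurement is 10.70000×√(1 − 0.80000) ≈ 10.70000×0.44721 ≈ 4.78519.
2.576 × SEM ≈ 12.32664
99% CI: 20 ± 12.32664 = [7.67336, 32.32664]

[7.67, 32.33]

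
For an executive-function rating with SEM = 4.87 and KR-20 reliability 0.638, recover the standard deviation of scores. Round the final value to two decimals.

SD = SEM / √(1 − r) = 4.87 / √0.362 ≈ 4.87 / 0.602 ≈ 8.094

8.09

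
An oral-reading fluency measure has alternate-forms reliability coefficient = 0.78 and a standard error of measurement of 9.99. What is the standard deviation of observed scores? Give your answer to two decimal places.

SD = SEM / √(1 − r) = 9.99 / √0.220 ≃ 9.99 / 0.469 ≃ 21.299

21.30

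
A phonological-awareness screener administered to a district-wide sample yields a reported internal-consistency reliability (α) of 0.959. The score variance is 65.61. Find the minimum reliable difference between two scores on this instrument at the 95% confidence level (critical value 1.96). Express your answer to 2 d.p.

4.55

SD = √65.61 ≈ 8.1000
SEM = 8.1000 × √(1 − 0.9590) = 8.1000 × √0.0410 ≈ 8.1000 × 0.2025 ≈ 1.6401
SE_diff = √2 × SEM ≈ 2.3195
Minimum reliable difference = 1.96 × SE_diff ≈ 1.96 × 2.3195 ≈ 4.5462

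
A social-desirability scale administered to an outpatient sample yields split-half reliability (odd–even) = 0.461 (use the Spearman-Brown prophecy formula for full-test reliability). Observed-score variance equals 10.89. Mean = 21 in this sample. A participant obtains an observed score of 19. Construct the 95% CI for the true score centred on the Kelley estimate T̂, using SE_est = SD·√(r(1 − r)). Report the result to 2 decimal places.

[16.62, 22.86]

SD = √10.89 = 3.3000
Spearman-Brown: r = 2(0.461) / (1 + 0.461) = 0.9220 / 1.4610 ≈ 0.6311
T̂ = r·X + (1 − r)·M = 0.6311*19 + 0.3689*21 ≈ 11.9904 + 7.7474 ≈ 19.7379
SE_est = 3.3000·√[r(1 − r)] ≈ 1.5923
95% CI: 19.7379 ± 3.1209 ≈ (16.6170, 22.8587)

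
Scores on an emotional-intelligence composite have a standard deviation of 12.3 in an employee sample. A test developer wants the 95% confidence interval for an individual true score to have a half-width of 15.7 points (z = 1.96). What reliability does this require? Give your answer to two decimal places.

0.58

Required SEM = 15.7 / 1.96 ≈ 8.01020
r = 1 − (8.01020/12.3)² ≈ 1 − 0.42411 ≈ 0.57589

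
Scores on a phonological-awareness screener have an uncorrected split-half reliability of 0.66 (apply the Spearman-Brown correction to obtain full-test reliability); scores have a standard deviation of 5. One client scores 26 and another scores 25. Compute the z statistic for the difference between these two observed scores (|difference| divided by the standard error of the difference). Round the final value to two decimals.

Full-length reliability (Spearman-Brown) = 2(0.66)/(1+0.66) ≈ 0.7952
SEM = 5.0000 · √(1 − 0.7952) = 5.0000 · √0.2048 ≈ 5.0000 · 0.4526 ≈ 2.2628
SE_diff = √2 · SEM ≈ 3.2002
z = |26 − 25| / 3.2002 = 1 / 3.2002 ≈ 0.3125

0.31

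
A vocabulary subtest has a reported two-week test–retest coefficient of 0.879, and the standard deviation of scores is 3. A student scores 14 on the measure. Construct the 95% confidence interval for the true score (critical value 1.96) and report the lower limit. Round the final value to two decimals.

SEM = 3.0000×√(1 − 0.8790) ≈ 1.0436
Half-width = 1.96×1.0436 ≈ 2.0454
Lower bound: 14 − 2.0454 = 11.9546

11.95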